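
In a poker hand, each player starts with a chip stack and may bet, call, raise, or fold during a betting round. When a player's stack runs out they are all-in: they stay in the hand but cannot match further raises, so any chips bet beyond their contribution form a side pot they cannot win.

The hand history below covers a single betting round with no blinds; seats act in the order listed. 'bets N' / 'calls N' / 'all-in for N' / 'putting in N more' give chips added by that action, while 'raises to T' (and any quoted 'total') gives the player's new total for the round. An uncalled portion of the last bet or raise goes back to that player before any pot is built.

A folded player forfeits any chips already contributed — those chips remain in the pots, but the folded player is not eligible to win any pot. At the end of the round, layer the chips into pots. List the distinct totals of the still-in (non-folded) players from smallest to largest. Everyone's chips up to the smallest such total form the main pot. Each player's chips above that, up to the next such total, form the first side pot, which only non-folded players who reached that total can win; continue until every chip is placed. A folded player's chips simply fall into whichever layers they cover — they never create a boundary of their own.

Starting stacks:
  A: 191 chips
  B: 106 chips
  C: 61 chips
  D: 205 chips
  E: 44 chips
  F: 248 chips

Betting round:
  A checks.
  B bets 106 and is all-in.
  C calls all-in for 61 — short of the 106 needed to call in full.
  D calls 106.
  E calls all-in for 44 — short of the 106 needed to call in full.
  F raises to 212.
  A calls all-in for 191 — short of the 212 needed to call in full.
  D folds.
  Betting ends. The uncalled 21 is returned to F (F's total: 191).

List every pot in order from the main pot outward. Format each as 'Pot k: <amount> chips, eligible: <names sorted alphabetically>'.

Pot 1: 264 chips, eligible: A, B, C, E, F
Pot 2: 85 chips, eligible: A, B, C, F
Pot 3: 180 chips, eligible: A, B, F
Pot 4: 170 chips, eligible: A, F

Derivation:
Contributions (after 21 returned to F): A=191, B=106, C=61, D=106, E=44, F=191
Folded: D
Pot levels (distinct totals of non-folded players): 44, 61, 106, 191
Layer 1-44: 44 each from A, B, C, D, E, F = 44*6 = 264 chips; eligible A, B, C, E, F
Layer 45-61: 17 each from A, B, C, D, F = 17*5 = 85 chips; eligible A, B, C, F
Layer 62-106: 45 each from A, B, D, F = 45*4 = 180 chips; eligible A, B, F
Layer 107-191: 85 each from A, F = 85*2 = 170 chips; eligible A, F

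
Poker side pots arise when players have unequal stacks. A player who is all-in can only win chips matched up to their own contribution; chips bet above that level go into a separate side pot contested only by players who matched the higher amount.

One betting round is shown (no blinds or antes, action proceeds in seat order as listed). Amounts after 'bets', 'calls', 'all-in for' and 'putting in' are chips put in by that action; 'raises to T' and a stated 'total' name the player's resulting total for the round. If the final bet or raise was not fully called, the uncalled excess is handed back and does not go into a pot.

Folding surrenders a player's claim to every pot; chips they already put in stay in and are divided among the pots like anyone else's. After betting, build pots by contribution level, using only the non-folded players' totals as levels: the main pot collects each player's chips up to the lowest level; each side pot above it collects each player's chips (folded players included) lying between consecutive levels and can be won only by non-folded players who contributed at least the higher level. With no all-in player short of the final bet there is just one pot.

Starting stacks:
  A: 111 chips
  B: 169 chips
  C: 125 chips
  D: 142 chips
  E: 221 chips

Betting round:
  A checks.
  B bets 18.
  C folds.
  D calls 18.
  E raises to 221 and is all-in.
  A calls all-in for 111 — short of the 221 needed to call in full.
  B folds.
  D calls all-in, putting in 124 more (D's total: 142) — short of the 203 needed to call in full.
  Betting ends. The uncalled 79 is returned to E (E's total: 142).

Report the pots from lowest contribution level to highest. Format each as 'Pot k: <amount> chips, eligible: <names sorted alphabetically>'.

Contributions (after 79 returned to E): A=111, B=18, D=142, E=142
Folded: B, C
Pot levels (distinct totals of non-folded players): 111, 142
Layer 1-111: A 111 + B 18 + D 111 + E 111 = 351 chips; eligible A, D, E
Layer 112-142: 31 each from D, E = 31*2 = 62 chips; eligible D, E

Pot 1: 351 chips, eligible: A, D, E
Pot 2: 62 chips, eligible: D, E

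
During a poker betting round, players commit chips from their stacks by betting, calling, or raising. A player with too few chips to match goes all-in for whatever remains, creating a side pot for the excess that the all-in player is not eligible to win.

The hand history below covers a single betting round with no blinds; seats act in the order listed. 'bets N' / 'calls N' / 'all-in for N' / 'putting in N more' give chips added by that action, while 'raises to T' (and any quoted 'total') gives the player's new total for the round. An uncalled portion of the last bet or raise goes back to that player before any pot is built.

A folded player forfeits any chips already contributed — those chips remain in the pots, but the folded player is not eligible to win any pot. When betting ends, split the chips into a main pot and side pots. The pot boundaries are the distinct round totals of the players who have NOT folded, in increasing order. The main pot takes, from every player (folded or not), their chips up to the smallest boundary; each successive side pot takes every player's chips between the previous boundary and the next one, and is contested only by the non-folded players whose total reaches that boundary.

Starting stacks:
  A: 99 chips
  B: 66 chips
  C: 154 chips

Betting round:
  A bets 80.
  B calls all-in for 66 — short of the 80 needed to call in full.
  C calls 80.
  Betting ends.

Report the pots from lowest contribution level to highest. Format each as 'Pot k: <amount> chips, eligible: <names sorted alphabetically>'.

Contributions: A=80, B=66, C=80
Pot levels (distinct totals of non-folded players): 66, 80
Layer 1-66: 66 each from A, B, C = 66*3 = 198 chips; eligible A, B, C
Layer 67-80: 14 each from A, C = 14*2 = 28 chips; eligible A, C

Pot 1: 198 chips, eligible: A, B, C
Pot 2: 28 chips, eligible: A, C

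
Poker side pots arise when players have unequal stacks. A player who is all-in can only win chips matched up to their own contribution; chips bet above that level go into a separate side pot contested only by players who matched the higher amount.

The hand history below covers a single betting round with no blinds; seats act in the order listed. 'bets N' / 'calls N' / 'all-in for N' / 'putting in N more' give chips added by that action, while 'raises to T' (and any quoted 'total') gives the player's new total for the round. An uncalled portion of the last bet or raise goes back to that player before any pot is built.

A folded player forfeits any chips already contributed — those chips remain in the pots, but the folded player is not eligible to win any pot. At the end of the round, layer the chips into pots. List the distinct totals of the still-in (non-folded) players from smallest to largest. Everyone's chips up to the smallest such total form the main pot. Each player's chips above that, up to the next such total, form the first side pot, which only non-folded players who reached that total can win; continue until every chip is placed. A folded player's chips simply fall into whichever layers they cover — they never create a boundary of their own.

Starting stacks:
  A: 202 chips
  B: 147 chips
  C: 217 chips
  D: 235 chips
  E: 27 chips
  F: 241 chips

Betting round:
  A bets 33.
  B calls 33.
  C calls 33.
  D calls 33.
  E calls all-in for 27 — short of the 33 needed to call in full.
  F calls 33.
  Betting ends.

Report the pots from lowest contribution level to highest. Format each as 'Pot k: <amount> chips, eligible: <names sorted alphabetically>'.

Pot 1: 162 chips, eligible: A, B, C, D, E, F
Pot 2: 30 chips, eligible: A, B, C, D, F

Derivation:
Contributions: A=33, B=33, C=33, D=33, E=27, F=33
Pot levels (distinct totals of non-folded players): 27, 33
Layer 1-27: 27 each from A, B, C, D, E, F = 27*6 = 162 chips; eligible A, B, C, D, E, F
Layer 28-33: 6 each from A, B, C, D, F = 6*5 = 30 chips; eligible A, B, C, D, F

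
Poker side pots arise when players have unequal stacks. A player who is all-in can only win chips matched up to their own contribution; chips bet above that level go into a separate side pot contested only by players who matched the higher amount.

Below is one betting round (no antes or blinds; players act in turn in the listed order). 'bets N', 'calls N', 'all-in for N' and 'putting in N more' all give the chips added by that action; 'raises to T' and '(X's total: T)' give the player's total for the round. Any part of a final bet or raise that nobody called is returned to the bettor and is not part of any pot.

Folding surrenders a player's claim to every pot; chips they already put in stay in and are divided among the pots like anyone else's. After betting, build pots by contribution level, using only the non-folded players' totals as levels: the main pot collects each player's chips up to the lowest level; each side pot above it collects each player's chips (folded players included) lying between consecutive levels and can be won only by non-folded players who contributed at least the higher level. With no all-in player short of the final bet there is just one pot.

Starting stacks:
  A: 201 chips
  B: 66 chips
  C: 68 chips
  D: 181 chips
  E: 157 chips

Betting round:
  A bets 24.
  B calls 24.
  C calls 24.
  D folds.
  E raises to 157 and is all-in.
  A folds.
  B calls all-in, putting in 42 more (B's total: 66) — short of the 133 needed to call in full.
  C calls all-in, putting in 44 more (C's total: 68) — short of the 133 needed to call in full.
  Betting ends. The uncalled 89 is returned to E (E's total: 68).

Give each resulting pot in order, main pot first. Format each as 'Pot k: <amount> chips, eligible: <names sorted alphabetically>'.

Pot 1: 222 chips, eligible: B, C, E
Pot 2: 4 chips, eligible: C, E

Derivation:
Contributions (after 89 returned to E): A=24, B=66, C=68, E=68
Folded: A, D
Pot levels (distinct totals of non-folded players): 66, 68
Layer 1-66: A 24 + B 66 + C 66 + E 66 = 222 chips; eligible B, C, E
Layer 67-68: 2 each from C, E = 2*2 = 4 chips; eligible C, E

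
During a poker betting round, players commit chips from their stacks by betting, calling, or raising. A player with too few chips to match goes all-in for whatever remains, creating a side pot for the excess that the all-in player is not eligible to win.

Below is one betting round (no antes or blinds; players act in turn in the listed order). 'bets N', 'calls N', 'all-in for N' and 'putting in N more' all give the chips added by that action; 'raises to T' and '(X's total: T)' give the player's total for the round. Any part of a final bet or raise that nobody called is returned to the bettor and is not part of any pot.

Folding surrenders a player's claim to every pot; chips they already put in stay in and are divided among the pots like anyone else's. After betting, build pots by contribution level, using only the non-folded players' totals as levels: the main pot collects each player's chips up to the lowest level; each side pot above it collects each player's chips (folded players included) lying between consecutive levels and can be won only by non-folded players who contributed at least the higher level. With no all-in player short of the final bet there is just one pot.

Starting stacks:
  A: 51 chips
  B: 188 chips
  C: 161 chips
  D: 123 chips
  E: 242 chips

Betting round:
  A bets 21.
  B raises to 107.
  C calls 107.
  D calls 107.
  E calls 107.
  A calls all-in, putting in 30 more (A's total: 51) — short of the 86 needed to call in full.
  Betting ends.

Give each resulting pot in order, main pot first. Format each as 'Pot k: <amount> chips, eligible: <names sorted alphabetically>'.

Contributions: A=51, B=107, C=107, D=107, E=107
Pot levels (distinct totals of non-folded players): 51, 107
Layer 1-51: 51 each from A, B, C, D, E = 51*5 = 255 chips; eligible A, B, C, D, E
Layer 52-107: 56 each from B, C, D, E = 56*4 = 224 chips; eligible B, C, D, E

Pot 1: 255 chips, eligible: A, B, C, D, E
Pot 2: 224 chips, eligible: B, C, D, E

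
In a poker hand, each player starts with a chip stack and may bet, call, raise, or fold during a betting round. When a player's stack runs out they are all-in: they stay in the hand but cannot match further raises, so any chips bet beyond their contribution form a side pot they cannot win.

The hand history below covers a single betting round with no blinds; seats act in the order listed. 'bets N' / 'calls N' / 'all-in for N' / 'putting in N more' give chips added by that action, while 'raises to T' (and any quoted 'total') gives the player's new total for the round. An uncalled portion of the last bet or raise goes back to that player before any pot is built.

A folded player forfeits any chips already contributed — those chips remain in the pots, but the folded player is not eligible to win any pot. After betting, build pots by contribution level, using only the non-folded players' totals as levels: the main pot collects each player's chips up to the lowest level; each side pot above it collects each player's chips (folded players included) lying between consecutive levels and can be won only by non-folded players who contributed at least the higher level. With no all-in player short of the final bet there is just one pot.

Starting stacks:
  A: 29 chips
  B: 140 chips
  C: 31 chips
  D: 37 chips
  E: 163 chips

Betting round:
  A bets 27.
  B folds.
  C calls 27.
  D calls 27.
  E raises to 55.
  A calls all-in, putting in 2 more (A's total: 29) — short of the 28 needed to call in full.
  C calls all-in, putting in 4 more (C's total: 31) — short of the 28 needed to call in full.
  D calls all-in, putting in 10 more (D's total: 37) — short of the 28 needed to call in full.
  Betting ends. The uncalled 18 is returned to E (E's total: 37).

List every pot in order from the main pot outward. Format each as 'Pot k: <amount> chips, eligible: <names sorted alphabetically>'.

Pot 1: 116 chips, eligible: A, C, D, E
Pot 2: 6 chips, eligible: C, D, E
Pot 3: 12 chips, eligible: D, E

Derivation:
Contributions (after 18 returned to E): A=29, C=31, D=37, E=37
Folded: B
Pot levels (distinct totals of non-folded players): 29, 31, 37
Layer 1-29: 29 each from A, C, D, E = 29*4 = 116 chips; eligible A, C, D, E
Layer 30-31: 2 each from C, D, E = 2*3 = 6 chips; eligible C, D, E
Layer 32-37: 6 each from D, E = 6*2 = 12 chips; eligible D, E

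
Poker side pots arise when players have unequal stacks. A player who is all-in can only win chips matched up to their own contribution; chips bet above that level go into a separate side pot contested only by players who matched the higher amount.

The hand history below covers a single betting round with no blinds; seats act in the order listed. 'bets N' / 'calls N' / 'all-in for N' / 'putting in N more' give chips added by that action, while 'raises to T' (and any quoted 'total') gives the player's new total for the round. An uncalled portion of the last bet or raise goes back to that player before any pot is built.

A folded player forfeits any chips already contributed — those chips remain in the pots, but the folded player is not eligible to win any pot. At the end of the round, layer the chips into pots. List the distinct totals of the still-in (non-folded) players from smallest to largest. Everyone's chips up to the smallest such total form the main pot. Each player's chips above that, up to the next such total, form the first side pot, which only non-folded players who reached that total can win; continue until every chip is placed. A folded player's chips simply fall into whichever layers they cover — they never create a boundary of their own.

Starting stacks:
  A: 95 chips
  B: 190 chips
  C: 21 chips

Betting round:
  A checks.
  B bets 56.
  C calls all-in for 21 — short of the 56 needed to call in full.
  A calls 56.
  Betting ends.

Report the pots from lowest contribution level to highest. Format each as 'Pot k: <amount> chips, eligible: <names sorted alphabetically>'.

Contributions: A=56, B=56, C=21
Pot levels (distinct totals of non-folded players): 21, 56
Layer 1-21: 21 each from A, B, C = 21*3 = 63 chips; eligible A, B, C
Layer 22-56: 35 each from A, B = 35*2 = 70 chips; eligible A, B

Pot 1: 63 chips, eligible: A, B, C
Pot 2: 70 chips, eligible: A, B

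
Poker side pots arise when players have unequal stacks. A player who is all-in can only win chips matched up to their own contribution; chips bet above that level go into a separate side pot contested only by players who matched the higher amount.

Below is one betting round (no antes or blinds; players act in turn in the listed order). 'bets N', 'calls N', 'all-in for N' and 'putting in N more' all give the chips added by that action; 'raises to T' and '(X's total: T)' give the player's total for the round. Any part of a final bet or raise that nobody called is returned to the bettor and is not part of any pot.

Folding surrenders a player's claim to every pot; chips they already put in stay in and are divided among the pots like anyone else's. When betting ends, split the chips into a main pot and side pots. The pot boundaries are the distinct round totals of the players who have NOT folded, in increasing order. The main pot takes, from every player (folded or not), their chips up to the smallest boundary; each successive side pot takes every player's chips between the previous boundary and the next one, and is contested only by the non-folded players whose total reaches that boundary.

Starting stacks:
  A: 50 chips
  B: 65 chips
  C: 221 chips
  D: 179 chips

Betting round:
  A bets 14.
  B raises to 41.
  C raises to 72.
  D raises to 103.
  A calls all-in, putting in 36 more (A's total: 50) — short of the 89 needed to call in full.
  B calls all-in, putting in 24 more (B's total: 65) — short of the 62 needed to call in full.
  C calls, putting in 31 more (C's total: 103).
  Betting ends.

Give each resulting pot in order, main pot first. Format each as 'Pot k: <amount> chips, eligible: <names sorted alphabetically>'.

Contributions: A=50, B=65, C=103, D=103
Pot levels (distinct totals of non-folded players): 50, 65, 103
Layer 1-50: 50 each from A, B, C, D = 50*4 = 200 chips; eligible A, B, C, D
Layer 51-65: 15 each from B, C, D = 15*3 = 45 chips; eligible B, C, D
Layer 66-103: 38 each from C, D = 38*2 = 76 chips; eligible C, D

Pot 1: 200 chips, eligible: A, B, C, D
Pot 2: 45 chips, eligible: B, C, D
Pot 3: 76 chips, eligible: C, D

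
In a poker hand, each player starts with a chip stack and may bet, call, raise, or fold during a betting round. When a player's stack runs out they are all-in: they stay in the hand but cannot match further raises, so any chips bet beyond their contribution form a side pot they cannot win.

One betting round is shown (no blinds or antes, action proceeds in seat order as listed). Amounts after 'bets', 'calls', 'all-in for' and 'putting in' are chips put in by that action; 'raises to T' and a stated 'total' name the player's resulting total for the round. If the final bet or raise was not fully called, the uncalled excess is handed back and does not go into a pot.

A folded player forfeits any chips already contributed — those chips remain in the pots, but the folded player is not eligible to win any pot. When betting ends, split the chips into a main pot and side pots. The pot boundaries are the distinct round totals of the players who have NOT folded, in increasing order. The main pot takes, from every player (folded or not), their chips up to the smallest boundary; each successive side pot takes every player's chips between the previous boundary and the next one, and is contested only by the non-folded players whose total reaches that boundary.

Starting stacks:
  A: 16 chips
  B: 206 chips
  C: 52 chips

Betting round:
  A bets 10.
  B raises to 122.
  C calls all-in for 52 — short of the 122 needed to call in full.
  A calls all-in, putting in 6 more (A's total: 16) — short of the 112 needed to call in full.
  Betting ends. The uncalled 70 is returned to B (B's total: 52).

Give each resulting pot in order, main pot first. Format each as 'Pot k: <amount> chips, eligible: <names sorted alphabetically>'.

Pot 1: 48 chips, eligible: A, B, C
Pot 2: 72 chips, eligible: B, C

Derivation:
Contributions (after 70 returned to B): A=16, B=52, C=52
Pot levels (distinct totals of non-folded players): 16, 52
Layer 1-16: 16 each from A, B, C = 16*3 = 48 chips; eligible A, B, C
Layer 17-52: 36 each from B, C = 36*2 = 72 chips; eligible B, C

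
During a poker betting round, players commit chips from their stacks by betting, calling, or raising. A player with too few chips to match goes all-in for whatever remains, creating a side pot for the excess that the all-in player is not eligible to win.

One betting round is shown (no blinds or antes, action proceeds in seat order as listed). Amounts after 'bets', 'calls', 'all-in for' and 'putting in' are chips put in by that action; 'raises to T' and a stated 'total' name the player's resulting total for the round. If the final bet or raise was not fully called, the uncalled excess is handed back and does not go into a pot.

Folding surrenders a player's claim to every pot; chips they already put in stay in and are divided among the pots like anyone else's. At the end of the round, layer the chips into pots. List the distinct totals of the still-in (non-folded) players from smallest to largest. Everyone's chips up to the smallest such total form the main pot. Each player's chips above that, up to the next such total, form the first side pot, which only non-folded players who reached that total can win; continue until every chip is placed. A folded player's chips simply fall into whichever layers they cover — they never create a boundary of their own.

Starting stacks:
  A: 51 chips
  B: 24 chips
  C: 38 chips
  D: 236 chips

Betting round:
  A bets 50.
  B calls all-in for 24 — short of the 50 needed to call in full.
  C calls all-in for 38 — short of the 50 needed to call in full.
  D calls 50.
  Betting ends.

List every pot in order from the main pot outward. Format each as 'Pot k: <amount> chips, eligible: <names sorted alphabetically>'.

Contributions: A=50, B=24, C=38, D=50
Pot levels (distinct totals of non-folded players): 24, 38, 50
Layer 1-24: 24 each from A, B, C, D = 24*4 = 96 chips; eligible A, B, C, D
Layer 25-38: 14 each from A, C, D = 14*3 = 42 chips; eligible A, C, D
Layer 39-50: 12 each from A, D = 12*2 = 24 chips; eligible A, D

Pot 1: 96 chips, eligible: A, B, C, D
Pot 2: 42 chips, eligible: A, C, D
Pot 3: 24 chips, eligible: A, D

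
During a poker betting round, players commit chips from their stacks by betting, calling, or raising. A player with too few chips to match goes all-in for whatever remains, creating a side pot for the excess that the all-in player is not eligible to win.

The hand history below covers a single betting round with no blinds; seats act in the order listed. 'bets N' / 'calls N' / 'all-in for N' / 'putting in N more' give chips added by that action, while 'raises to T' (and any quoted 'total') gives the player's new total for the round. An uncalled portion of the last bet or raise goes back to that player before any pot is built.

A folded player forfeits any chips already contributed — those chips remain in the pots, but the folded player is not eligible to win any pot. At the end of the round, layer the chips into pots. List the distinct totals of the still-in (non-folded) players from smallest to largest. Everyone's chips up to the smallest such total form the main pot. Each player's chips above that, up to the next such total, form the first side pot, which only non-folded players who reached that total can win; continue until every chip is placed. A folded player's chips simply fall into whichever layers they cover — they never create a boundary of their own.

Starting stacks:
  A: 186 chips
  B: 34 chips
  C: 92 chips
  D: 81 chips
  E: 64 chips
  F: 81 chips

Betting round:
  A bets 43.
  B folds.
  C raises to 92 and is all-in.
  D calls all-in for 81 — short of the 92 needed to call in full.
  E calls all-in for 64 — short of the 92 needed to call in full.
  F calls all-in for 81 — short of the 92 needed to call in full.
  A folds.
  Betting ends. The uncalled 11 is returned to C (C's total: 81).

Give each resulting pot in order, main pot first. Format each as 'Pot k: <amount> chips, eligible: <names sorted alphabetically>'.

Pot 1: 299 chips, eligible: C, D, E, F
Pot 2: 51 chips, eligible: C, D, F

Derivation:
Contributions (after 11 returned to C): A=43, C=81, D=81, E=64, F=81
Folded: A, B
Pot levels (distinct totals of non-folded players): 64, 81
Layer 1-64: A 43 + C 64 + D 64 + E 64 + F 64 = 299 chips; eligible C, D, E, F
Layer 65-81: 17 each from C, D, F = 17*3 = 51 chips; eligible C, D, F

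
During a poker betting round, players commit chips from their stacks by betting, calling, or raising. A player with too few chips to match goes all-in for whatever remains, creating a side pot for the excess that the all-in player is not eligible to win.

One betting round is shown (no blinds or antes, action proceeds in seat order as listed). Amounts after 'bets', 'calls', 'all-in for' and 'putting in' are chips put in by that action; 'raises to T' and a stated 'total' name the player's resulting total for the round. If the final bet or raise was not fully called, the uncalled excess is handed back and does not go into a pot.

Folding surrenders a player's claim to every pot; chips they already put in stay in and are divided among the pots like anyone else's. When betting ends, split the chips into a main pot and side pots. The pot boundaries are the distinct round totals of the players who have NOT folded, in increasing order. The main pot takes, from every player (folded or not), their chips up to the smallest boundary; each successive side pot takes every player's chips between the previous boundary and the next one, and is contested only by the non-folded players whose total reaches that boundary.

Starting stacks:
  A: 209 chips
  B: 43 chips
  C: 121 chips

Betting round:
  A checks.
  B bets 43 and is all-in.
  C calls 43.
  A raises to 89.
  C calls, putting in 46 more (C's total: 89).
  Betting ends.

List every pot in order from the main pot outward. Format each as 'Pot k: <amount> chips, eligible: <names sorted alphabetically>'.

Pot 1: 129 chips, eligible: A, B, C
Pot 2: 92 chips, eligible: A, C

Derivation:
Contributions: A=89, B=43, C=89
Pot levels (distinct totals of non-folded players): 43, 89
Layer 1-43: 43 each from A, B, C = 43*3 = 129 chips; eligible A, B, C
Layer 44-89: 46 each from A, C = 46*2 = 92 chips; eligible A, C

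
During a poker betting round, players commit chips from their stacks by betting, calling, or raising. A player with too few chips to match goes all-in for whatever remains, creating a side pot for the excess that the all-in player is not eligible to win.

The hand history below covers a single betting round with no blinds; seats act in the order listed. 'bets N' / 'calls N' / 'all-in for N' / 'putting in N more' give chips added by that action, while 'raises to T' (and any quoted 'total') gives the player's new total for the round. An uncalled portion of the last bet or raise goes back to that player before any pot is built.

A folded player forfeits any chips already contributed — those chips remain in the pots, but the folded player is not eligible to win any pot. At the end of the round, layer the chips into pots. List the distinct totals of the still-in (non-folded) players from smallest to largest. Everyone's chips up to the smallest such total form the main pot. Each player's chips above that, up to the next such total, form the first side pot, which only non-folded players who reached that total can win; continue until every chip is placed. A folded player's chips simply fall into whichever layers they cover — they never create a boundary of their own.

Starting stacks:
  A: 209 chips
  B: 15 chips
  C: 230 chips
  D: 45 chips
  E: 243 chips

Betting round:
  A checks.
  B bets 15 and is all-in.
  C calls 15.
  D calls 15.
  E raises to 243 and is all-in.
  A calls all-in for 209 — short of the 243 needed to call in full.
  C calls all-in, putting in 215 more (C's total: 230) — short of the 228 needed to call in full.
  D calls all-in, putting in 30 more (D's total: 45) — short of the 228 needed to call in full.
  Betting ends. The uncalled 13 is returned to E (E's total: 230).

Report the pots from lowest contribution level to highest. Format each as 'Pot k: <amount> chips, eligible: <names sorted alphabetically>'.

Contributions (after 13 returned to E): A=209, B=15, C=230, D=45, E=230
Pot levels (distinct totals of non-folded players): 15, 45, 209, 230
Layer 1-15: 15 each from A, B, C, D, E = 15*5 = 75 chips; eligible A, B, C, D, E
Layer 16-45: 30 each from A, C, D, E = 30*4 = 120 chips; eligible A, C, D, E
Layer 46-209: 164 each from A, C, E = 164*3 = 492 chips; eligible A, C, E
Layer 210-230: 21 each from C, E = 21*2 = 42 chips; eligible C, E

Pot 1: 75 chips, eligible: A, B, C, D, E
Pot 2: 120 chips, eligible: A, C, D, E
Pot 3: 492 chips, eligible: A, C, E
Pot 4: 42 chips, eligible: C, E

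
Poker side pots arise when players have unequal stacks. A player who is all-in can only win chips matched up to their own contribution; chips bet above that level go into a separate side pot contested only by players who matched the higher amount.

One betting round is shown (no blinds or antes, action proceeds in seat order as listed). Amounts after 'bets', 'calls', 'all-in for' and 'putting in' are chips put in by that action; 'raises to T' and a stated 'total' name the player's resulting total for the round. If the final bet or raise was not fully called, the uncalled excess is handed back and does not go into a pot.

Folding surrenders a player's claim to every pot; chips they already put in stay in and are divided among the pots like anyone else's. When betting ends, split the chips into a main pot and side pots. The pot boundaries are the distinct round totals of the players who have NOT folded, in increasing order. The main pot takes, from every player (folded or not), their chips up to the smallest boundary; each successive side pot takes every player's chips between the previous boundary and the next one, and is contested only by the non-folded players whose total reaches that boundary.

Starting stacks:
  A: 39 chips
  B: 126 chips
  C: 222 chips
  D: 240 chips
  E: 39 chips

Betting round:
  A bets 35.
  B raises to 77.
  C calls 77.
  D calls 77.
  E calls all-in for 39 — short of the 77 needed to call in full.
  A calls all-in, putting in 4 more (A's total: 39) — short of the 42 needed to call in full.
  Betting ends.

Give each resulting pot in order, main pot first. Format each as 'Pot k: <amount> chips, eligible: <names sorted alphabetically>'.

Pot 1: 195 chips, eligible: A, B, C, D, E
Pot 2: 114 chips, eligible: B, C, D

Derivation:
Contributions: A=39, B=77, C=77, D=77, E=39
Pot levels (distinct totals of non-folded players): 39, 77
Layer 1-39: 39 each from A, B, C, D, E = 39*5 = 195 chips; eligible A, B, C, D, E
Layer 40-77: 38 each from B, C, D = 38*3 = 114 chips; eligible B, C, D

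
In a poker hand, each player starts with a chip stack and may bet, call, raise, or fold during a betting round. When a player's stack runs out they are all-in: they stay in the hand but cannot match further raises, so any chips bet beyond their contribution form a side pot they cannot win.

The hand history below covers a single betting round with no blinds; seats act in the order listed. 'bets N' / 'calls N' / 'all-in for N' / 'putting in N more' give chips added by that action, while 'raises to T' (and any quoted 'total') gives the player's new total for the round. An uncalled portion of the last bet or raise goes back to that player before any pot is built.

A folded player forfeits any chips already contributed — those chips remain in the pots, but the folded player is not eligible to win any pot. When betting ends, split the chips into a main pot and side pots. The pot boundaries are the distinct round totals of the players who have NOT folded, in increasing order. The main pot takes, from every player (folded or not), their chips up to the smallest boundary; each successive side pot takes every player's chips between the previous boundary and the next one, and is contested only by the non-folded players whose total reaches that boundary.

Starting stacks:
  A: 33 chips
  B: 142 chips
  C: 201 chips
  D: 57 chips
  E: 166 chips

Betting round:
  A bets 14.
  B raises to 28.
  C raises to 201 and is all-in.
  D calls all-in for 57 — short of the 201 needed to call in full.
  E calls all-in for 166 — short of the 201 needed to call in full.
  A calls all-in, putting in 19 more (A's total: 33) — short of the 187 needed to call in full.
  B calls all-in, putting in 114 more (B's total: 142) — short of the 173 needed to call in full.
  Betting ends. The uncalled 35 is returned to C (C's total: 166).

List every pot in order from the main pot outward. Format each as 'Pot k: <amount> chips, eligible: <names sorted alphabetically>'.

Contributions (after 35 returned to C): A=33, B=142, C=166, D=57, E=166
Pot levels (distinct totals of non-folded players): 33, 57, 142, 166
Layer 1-33: 33 each from A, B, C, D, E = 33*5 = 165 chips; eligible A, B, C, D, E
Layer 34-57: 24 each from B, C, D, E = 24*4 = 96 chips; eligible B, C, D, E
Layer 58-142: 85 each from B, C, E = 85*3 = 255 chips; eligible B, C, E
Layer 143-166: 24 each from C, E = 24*2 = 48 chips; eligible C, E

Pot 1: 165 chips, eligible: A, B, C, D, E
Pot 2: 96 chips, eligible: B, C, D, E
Pot 3: 255 chips, eligible: B, C, E
Pot 4: 48 chips, eligible: C, E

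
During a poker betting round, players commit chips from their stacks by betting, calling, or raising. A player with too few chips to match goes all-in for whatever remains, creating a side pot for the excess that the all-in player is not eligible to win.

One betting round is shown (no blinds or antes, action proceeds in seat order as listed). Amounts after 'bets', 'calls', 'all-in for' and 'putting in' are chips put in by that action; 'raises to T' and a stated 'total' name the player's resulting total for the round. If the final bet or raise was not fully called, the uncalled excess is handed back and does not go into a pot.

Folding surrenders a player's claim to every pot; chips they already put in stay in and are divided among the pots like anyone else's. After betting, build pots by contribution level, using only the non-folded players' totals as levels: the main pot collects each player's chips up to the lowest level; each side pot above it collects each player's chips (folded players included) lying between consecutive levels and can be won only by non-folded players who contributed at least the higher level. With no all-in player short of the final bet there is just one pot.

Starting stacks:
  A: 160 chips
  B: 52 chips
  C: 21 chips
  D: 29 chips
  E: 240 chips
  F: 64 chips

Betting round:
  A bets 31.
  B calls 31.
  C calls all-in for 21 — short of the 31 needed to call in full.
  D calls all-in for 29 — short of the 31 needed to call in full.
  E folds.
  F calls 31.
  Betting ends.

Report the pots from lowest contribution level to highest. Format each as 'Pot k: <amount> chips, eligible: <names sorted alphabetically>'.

Contributions: A=31, B=31, C=21, D=29, F=31
Folded: E
Pot levels (distinct totals of non-folded players): 21, 29, 31
Layer 1-21: 21 each from A, B, C, D, F = 21*5 = 105 chips; eligible A, B, C, D, F
Layer 22-29: 8 each from A, B, D, F = 8*4 = 32 chips; eligible A, B, D, F
Layer 30-31: 2 each from A, B, F = 2*3 = 6 chips; eligible A, B, F

Pot 1: 105 chips, eligible: A, B, C, D, F
Pot 2: 32 chips, eligible: A, B, D, F
Pot 3: 6 chips, eligible: A, B, F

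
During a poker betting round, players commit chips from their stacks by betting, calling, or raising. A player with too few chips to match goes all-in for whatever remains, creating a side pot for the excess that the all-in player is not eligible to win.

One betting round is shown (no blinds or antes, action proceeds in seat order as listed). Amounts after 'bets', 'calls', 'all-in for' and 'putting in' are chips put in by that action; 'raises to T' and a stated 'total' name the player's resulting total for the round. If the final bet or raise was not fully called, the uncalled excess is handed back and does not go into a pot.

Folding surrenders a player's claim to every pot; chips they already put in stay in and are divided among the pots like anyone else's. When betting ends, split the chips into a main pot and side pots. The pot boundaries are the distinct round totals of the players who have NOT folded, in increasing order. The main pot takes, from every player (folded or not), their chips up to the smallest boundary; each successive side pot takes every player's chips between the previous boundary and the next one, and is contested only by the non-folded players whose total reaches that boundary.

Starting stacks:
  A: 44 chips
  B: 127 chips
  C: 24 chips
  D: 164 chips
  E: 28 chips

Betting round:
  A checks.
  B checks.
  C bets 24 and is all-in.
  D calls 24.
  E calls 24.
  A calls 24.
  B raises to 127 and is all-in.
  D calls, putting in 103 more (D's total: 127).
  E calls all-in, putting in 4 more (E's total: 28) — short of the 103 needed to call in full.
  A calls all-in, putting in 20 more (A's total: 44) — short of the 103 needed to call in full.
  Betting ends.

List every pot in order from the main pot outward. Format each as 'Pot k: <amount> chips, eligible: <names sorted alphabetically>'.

Contributions: A=44, B=127, C=24, D=127, E=28
Pot levels (distinct totals of non-folded players): 24, 28, 44, 127
Layer 1-24: 24 each from A, B, C, D, E = 24*5 = 120 chips; eligible A, B, C, D, E
Layer 25-28: 4 each from A, B, D, E = 4*4 = 16 chips; eligible A, B, D, E
Layer 29-44: 16 each from A, B, D = 16*3 = 48 chips; eligible A, B, D
Layer 45-127: 83 each from B, D = 83*2 = 166 chips; eligible B, D

Pot 1: 120 chips, eligible: A, B, C, D, E
Pot 2: 16 chips, eligible: A, B, D, E
Pot 3: 48 chips, eligible: A, B, D
Pot 4: 166 chips, eligible: B, D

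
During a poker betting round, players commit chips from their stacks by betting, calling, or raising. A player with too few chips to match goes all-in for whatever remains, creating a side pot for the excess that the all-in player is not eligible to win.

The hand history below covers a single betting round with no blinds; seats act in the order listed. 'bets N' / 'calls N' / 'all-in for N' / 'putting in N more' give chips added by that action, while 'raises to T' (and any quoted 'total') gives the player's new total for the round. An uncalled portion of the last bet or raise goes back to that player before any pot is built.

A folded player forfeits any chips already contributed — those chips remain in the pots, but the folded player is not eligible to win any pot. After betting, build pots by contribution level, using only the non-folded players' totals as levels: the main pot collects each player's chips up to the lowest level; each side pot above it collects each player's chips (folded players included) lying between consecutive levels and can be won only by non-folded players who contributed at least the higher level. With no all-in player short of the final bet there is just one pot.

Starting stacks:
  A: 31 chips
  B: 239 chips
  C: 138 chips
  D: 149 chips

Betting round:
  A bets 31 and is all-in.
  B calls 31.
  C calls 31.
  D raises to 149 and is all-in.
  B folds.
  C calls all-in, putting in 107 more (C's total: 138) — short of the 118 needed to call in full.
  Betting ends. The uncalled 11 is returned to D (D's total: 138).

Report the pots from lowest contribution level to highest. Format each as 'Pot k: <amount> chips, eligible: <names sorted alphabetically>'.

Pot 1: 124 chips, eligible: A, C, D
Pot 2: 214 chips, eligible: C, D

Derivation:
Contributions (after 11 returned to D): A=31, B=31, C=138, D=138
Folded: B
Pot levels (distinct totals of non-folded players): 31, 138
Layer 1-31: 31 each from A, B, C, D = 31*4 = 124 chips; eligible A, C, D
Layer 32-138: 107 each from C, D = 107*2 = 214 chips; eligible C, D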